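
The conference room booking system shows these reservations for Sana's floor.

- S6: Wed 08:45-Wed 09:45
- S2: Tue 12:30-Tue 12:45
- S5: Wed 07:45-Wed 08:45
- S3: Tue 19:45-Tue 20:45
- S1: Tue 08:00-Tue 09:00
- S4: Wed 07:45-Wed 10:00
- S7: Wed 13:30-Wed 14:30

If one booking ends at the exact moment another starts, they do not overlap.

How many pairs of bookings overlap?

Sorted by start: S1, S2, S3, S4, S5, S6, S7.
S2 starts after S1 ends, so nothing later overlaps S1 either.
S3 starts after S2 ends, so nothing later overlaps S2 either.
S4 starts after S3 ends, so nothing later overlaps S3 either.
S5 starts before S4 ends → S4 and S5 overlap.
S6 starts before S4 ends → S4 and S6 overlap.
S7 starts after S4 ends.
S6 starts exactly when S5 ends (back-to-back, no overlap), so nothing later overlaps S5 either.
S7 starts after S6 ends.
Overlapping pairs: S4 & S5, S4 & S6 — 2 in total.

2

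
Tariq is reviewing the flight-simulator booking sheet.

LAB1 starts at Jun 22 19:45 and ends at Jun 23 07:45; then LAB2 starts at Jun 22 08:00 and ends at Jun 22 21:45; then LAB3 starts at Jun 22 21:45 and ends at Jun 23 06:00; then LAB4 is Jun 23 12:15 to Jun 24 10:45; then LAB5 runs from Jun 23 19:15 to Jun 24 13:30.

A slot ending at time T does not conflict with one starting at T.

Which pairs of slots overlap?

LAB1 & LAB2, LAB1 & LAB3, LAB4 & LAB5

Sorted by start: LAB2, LAB1, LAB3, LAB4, LAB5.
LAB1 starts before LAB2 ends → LAB2 and LAB1 overlap.
LAB3 starts exactly when LAB2 ends (back-to-back, no overlap), so LAB2 has no further overlaps.
LAB3 starts before LAB1 ends → LAB1 and LAB3 overlap.
LAB4 starts after LAB1 ends, so LAB1 has no further overlaps.
LAB4 starts after LAB3 ends, so LAB3 has no further overlaps.
LAB5 starts before LAB4 ends → LAB4 and LAB5 overlap.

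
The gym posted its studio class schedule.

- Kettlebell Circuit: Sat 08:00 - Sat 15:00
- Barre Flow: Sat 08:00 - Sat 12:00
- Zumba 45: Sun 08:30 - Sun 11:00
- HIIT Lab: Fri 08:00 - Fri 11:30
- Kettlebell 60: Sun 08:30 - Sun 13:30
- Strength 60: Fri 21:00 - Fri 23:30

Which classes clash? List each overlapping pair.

Two intervals overlap when each starts before the other ends.
Sorted by start: HIIT Lab, Strength 60, Kettlebell Circuit, Barre Flow, Kettlebell 60, Zumba 45.
Strength 60 starts after HIIT Lab ends, so HIIT Lab has no further overlaps.
Kettlebell Circuit starts after Strength 60 ends, so Strength 60 has no further overlaps.
Barre Flow starts before Kettlebell Circuit ends → Kettlebell Circuit and Barre Flow overlap.
Kettlebell 60 starts after Kettlebell Circuit ends, so Kettlebell Circuit has no further overlaps.
Kettlebell 60 starts after Barre Flow ends, so Barre Flow has no further overlaps.
Zumba 45 starts before Kettlebell 60 ends → Kettlebell 60 and Zumba 45 overlap.

Barre Flow & Kettlebell Circuit, Kettlebell 60 & Zumba 45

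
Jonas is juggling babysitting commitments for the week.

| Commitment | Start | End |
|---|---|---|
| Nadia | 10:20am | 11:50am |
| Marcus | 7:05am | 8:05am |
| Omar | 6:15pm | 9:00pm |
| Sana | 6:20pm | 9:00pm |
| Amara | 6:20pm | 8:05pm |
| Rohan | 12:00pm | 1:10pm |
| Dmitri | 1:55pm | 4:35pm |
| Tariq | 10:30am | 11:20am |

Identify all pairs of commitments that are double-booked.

Amara & Omar, Amara & Sana, Nadia & Tariq, Omar & Sana

Sorted by start: Marcus, Nadia, Tariq, Rohan, Dmitri, Omar, Amara, Sana.
Nadia starts after Marcus ends, so Marcus has no further overlaps.
Tariq starts before Nadia ends → Nadia and Tariq overlap.
Rohan starts after Nadia ends, so Nadia has no further overlaps.
Rohan starts after Tariq ends, so Tariq has no further overlaps.
Dmitri starts after Rohan ends, so Rohan has no further overlaps.
Omar starts after Dmitri ends, so Dmitri has no further overlaps.
Amara starts before Omar ends → Omar and Amara overlap.
Sana starts before Omar ends → Omar and Sana overlap.
Sana starts before Amara ends → Amara and Sana overlap.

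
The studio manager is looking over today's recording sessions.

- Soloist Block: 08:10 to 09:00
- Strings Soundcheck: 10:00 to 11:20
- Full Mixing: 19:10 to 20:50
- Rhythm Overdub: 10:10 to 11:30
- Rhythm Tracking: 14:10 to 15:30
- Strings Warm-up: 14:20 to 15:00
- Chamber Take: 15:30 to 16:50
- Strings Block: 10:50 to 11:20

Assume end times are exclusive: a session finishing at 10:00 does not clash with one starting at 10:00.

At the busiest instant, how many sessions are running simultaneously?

3

Walk through starts and ends in time order (an end at T is processed before a start at T):
08:10 start Soloist Block → 1
09:00 end Soloist Block → 0
10:00 start Strings Soundcheck → 1
10:10 start Rhythm Overdub → 2
10:50 start Strings Block → 3
11:20 end Strings Block → 2
11:20 end Strings Soundcheck → 1
11:30 end Rhythm Overdub → 0
14:10 start Rhythm Tracking → 1
14:20 start Strings Warm-up → 2
15:00 end Strings Warm-up → 1
15:30 end Rhythm Tracking → 0
15:30 start Chamber Take → 1
16:50 end Chamber Take → 0
19:10 start Full Mixing → 1
20:50 end Full Mixing → 0
Peak is 3, at 10:50 (Rhythm Overdub, Strings Block, Strings Soundcheck).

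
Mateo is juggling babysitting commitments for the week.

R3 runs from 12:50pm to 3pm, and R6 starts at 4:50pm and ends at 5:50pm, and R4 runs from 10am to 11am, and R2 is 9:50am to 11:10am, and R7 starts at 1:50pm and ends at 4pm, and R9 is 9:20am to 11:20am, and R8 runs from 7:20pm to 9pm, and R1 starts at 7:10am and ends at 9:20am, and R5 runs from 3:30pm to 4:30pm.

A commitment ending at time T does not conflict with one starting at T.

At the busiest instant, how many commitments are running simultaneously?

3

Walk through starts and ends in time order (an end at T is processed before a start at T):
7:10am start R1 → 1
9:20am end R1 → 0
9:20am start R9 → 1
9:50am start R2 → 2
10am start R4 → 3
11am end R4 → 2
11:10am end R2 → 1
11:20am end R9 → 0
12:50pm start R3 → 1
1:50pm start R7 → 2
3pm end R3 → 1
3:30pm start R5 → 2
4pm end R7 → 1
4:30pm end R5 → 0
4:50pm start R6 → 1
5:50pm end R6 → 0
7:20pm start R8 → 1
9pm end R8 → 0
Peak is 3, at 10am (R2, R4, R9).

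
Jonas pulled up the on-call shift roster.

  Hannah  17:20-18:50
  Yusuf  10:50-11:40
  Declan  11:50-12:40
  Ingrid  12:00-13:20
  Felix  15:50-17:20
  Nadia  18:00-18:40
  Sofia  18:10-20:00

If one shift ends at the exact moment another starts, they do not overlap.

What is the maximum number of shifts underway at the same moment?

3

Walk through starts and ends in time order (an end at T is processed before a start at T):
10:50 start Yusuf → 1
11:40 end Yusuf → 0
11:50 start Declan → 1
12:00 start Ingrid → 2
12:40 end Declan → 1
13:20 end Ingrid → 0
15:50 start Felix → 1
17:20 end Felix → 0
17:20 start Hannah → 1
18:00 start Nadia → 2
18:10 start Sofia → 3
18:40 end Nadia → 2
18:50 end Hannah → 1
20:00 end Sofia → 0
Peak is 3, at 18:10 (Hannah, Nadia, Sofia).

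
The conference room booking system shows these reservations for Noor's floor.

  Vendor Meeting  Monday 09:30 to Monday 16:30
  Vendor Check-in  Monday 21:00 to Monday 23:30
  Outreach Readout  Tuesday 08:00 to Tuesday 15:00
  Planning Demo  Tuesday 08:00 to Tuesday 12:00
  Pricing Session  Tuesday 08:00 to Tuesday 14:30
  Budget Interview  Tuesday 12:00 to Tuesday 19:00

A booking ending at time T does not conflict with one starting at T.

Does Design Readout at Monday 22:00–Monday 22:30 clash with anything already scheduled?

Vendor Meeting: ends Monday 16:30 at or before Design Readout starts Monday 22:00 → clear.
Vendor Check-in: starts Monday 21:00 before Design Readout ends Monday 22:30, and ends Monday 23:30 after Design Readout starts Monday 22:00 → overlap.
Outreach Readout: starts Tuesday 08:00 at or after Design Readout ends Monday 22:30 → clear.
Planning Demo: starts Tuesday 08:00 at or after Design Readout ends Monday 22:30 → clear.
Pricing Session: starts Tuesday 08:00 at or after Design Readout ends Monday 22:30 → clear.
Budget Interview: starts Tuesday 12:00 at or after Design Readout ends Monday 22:30 → clear.
Design Readout overlaps Vendor Check-in.

Yes — it overlaps Vendor Check-in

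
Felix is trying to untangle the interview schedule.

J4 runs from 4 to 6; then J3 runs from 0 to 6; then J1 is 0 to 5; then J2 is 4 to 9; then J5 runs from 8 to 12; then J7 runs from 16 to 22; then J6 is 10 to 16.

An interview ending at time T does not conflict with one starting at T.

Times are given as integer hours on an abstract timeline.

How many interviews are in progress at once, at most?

Sort all start/end points and keep a running count:
0 start J1 → 1
0 start J3 → 2
4 start J2 → 3
4 start J4 → 4
5 end J1 → 3
6 end J3 → 2
6 end J4 → 1
8 start J5 → 2
9 end J2 → 1
10 start J6 → 2
12 end J5 → 1
16 end J6 → 0
16 start J7 → 1
22 end J7 → 0
Peak is 4, at 4 (J1, J2, J3, J4).

4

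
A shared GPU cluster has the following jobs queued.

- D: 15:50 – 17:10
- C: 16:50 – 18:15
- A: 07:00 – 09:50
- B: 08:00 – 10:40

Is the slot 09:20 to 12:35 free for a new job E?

No — it overlaps A, B

A: starts 07:00 before E ends 12:35, and ends 09:50 after E starts 09:20 → overlap.
B: starts 08:00 before E ends 12:35, and ends 10:40 after E starts 09:20 → overlap.
D: starts 15:50 at or after E ends 12:35 → clear.
C: starts 16:50 at or after E ends 12:35 → clear.
E overlaps A, B.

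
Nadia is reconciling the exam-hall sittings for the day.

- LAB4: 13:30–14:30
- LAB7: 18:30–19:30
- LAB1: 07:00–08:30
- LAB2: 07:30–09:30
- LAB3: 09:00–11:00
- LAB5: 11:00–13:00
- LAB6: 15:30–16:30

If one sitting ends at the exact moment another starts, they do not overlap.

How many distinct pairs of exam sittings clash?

Sorted by start: LAB1, LAB2, LAB3, LAB5, LAB4, LAB6, LAB7.
LAB2 starts before LAB1 ends → LAB1 and LAB2 overlap.
LAB3 starts after LAB1 ends, so LAB1 has no further overlaps.
LAB3 starts before LAB2 ends → LAB2 and LAB3 overlap.
LAB5 starts after LAB2 ends, so LAB2 has no further overlaps.
LAB5 starts exactly when LAB3 ends (back-to-back, no overlap), so LAB3 has no further overlaps.
LAB4 starts after LAB5 ends, so LAB5 has no further overlaps.
LAB6 starts after LAB4 ends, so LAB4 has no further overlaps.
LAB7 starts after LAB6 ends.
Overlapping pairs: LAB1 & LAB2, LAB2 & LAB3 — 2 in total.

2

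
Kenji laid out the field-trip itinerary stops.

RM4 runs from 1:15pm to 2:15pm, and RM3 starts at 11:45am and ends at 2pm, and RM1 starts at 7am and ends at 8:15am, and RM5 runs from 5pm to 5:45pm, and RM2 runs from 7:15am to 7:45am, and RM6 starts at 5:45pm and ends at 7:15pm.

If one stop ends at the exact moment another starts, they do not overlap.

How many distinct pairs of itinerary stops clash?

2

Check each pair: they overlap iff neither finishes before the other starts.
Sorted by start: RM1, RM2, RM3, RM4, RM5, RM6.
RM2 starts before RM1 ends → RM1 and RM2 overlap.
RM3 starts after RM1 ends, so nothing later overlaps RM1 either.
RM3 starts after RM2 ends, so nothing later overlaps RM2 either.
RM4 starts before RM3 ends → RM3 and RM4 overlap.
RM5 starts after RM3 ends, so nothing later overlaps RM3 either.
RM5 starts after RM4 ends, so nothing later overlaps RM4 either.
RM6 starts exactly when RM5 ends (back-to-back, no overlap).
Overlapping pairs: RM1 & RM2, RM3 & RM4 — 2 in total.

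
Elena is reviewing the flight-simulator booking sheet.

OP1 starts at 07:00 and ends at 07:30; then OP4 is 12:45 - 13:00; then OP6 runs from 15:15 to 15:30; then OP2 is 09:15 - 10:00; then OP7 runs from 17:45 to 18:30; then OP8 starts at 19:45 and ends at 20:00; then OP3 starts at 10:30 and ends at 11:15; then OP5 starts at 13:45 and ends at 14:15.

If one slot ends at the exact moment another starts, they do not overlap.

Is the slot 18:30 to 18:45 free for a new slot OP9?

Yes — the slot is free

OP1: ends 07:30 at or before OP9 starts 18:30 → clear.
OP2: ends 10:00 at or before OP9 starts 18:30 → clear.
OP3: ends 11:15 at or before OP9 starts 18:30 → clear.
OP4: ends 13:00 at or before OP9 starts 18:30 → clear.
OP5: ends 14:15 at or before OP9 starts 18:30 → clear.
OP6: ends 15:30 at or before OP9 starts 18:30 → clear.
OP7: ends 18:30 at or before OP9 starts 18:30 → clear.
OP8: starts 19:45 at or after OP9 ends 18:45 → clear.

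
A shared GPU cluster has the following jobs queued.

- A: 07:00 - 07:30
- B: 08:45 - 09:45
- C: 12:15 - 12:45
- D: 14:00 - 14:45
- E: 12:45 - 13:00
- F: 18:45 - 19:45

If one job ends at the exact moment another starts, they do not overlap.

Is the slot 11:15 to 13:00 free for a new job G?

A: ends 07:30 at or before G starts 11:15 → clear.
B: ends 09:45 at or before G starts 11:15 → clear.
C: starts 12:15 before G ends 13:00, and ends 12:45 after G starts 11:15 → overlap.
E: starts 12:45 before G ends 13:00, and ends 13:00 after G starts 11:15 → overlap.
D: starts 14:00 at or after G ends 13:00 → clear.
F: starts 18:45 at or after G ends 13:00 → clear.
G overlaps C, E.

No — it overlaps C, E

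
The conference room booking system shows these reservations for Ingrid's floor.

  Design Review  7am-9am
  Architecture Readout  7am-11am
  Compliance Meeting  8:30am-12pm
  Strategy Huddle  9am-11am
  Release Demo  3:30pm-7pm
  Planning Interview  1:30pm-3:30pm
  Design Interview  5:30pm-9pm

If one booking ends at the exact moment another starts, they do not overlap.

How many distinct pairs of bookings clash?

Sorted by start: Design Review, Architecture Readout, Compliance Meeting, Strategy Huddle, Planning Interview, Release Demo, Design Interview.
Architecture Readout starts before Design Review ends → Design Review and Architecture Readout overlap.
Compliance Meeting starts before Design Review ends → Design Review and Compliance Meeting overlap.
Strategy Huddle starts exactly when Design Review ends (back-to-back, no overlap), so nothing later overlaps Design Review either.
Compliance Meeting starts before Architecture Readout ends → Architecture Readout and Compliance Meeting overlap.
Strategy Huddle starts before Architecture Readout ends → Architecture Readout and Strategy Huddle overlap.
Planning Interview starts after Architecture Readout ends, so nothing later overlaps Architecture Readout either.
Strategy Huddle starts before Compliance Meeting ends → Compliance Meeting and Strategy Huddle overlap.
Planning Interview starts after Compliance Meeting ends, so nothing later overlaps Compliance Meeting either.
Planning Interview starts after Strategy Huddle ends, so nothing later overlaps Strategy Huddle either.
Release Demo starts exactly when Planning Interview ends (back-to-back, no overlap), so nothing later overlaps Planning Interview either.
Design Interview starts before Release Demo ends → Release Demo and Design Interview overlap.
Overlapping pairs: Architecture Readout & Compliance Meeting, Architecture Readout & Design Review, Architecture Readout & Strategy Huddle, Compliance Meeting & Design Review, Compliance Meeting & Strategy Huddle, Design Interview & Release Demo — 6 in total.

6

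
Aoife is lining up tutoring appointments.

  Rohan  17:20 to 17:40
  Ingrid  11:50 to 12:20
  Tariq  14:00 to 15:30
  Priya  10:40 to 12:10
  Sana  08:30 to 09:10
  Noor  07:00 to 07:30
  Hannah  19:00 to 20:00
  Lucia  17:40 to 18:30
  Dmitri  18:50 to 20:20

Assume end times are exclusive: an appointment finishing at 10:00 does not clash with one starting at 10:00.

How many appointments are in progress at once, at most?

Sweep the timeline, counting +1 at each start and −1 at each end (ends before starts at a tie):
07:00 start Noor → 1
07:30 end Noor → 0
08:30 start Sana → 1
09:10 end Sana → 0
10:40 start Priya → 1
11:50 start Ingrid → 2
12:10 end Priya → 1
12:20 end Ingrid → 0
14:00 start Tariq → 1
15:30 end Tariq → 0
17:20 start Rohan → 1
17:40 end Rohan → 0
17:40 start Lucia → 1
18:30 end Lucia → 0
18:50 start Dmitri → 1
19:00 start Hannah → 2
20:00 end Hannah → 1
20:20 end Dmitri → 0
Peak is 2, at 11:50 (Ingrid, Priya).

2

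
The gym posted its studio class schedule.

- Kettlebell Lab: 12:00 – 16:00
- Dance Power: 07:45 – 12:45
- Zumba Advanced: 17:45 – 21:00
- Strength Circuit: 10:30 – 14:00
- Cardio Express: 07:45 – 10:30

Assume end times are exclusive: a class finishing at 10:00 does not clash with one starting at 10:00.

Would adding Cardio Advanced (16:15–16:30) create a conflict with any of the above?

Cardio Express: ends 10:30 at or before Cardio Advanced starts 16:15 → clear.
Dance Power: ends 12:45 at or before Cardio Advanced starts 16:15 → clear.
Strength Circuit: ends 14:00 at or before Cardio Advanced starts 16:15 → clear.
Kettlebell Lab: ends 16:00 at or before Cardio Advanced starts 16:15 → clear.
Zumba Advanced: starts 17:45 at or after Cardio Advanced ends 16:30 → clear.

No — it doesn't clash with anything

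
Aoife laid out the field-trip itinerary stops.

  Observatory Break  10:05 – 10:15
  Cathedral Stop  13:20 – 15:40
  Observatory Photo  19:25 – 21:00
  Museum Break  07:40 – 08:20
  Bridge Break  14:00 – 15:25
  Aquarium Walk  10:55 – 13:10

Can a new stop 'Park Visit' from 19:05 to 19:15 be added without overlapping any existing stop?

Museum Break: ends 08:20 at or before Park Visit starts 19:05 → clear.
Observatory Break: ends 10:15 at or before Park Visit starts 19:05 → clear.
Aquarium Walk: ends 13:10 at or before Park Visit starts 19:05 → clear.
Cathedral Stop: ends 15:40 at or before Park Visit starts 19:05 → clear.
Bridge Break: ends 15:25 at or before Park Visit starts 19:05 → clear.
Observatory Photo: starts 19:25 at or after Park Visit ends 19:15 → clear.

Yes — the slot is free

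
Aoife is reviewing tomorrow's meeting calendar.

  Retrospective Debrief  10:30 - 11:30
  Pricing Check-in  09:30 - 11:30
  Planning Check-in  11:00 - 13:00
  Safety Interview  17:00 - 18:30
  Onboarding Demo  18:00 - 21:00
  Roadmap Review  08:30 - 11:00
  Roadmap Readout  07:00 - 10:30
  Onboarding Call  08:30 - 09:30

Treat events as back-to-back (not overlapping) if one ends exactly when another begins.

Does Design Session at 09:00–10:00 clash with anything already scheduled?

Yes — it overlaps Onboarding Call, Pricing Check-in, Roadmap Readout, Roadmap Review

Roadmap Readout: starts 07:00 before Design Session ends 10:00, and ends 10:30 after Design Session starts 09:00 → overlap.
Roadmap Review: starts 08:30 before Design Session ends 10:00, and ends 11:00 after Design Session starts 09:00 → overlap.
Onboarding Call: starts 08:30 before Design Session ends 10:00, and ends 09:30 after Design Session starts 09:00 → overlap.
Pricing Check-in: starts 09:30 before Design Session ends 10:00, and ends 11:30 after Design Session starts 09:00 → overlap.
Retrospective Debrief: starts 10:30 at or after Design Session ends 10:00 → clear.
Planning Check-in: starts 11:00 at or after Design Session ends 10:00 → clear.
Safety Interview: starts 17:00 at or after Design Session ends 10:00 → clear.
Onboarding Demo: starts 18:00 at or after Design Session ends 10:00 → clear.
Design Session overlaps Roadmap Review, Roadmap Readout, Onboarding Call, Pricing Check-in.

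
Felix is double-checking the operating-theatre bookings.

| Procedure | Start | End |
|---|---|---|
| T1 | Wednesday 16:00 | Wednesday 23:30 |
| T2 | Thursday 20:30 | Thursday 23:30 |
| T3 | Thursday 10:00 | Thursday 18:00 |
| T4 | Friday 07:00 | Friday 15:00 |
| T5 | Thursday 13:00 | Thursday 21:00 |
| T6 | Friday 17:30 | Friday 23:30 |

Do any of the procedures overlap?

Check each pair: they overlap iff neither finishes before the other starts.
Sorted by start: T1, T3, T5, T2, T4, T6.
T3 starts after T1 ends, so T1 has no further overlaps.
T5 starts before T3 ends → T3 and T5 overlap.
That's a conflict, so the schedule is not conflict-free.

Yes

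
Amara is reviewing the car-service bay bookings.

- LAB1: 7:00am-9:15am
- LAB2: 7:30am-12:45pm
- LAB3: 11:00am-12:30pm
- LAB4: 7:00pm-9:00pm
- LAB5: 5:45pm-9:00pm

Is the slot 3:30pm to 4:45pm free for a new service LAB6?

LAB1: ends 9:15am at or before LAB6 starts 3:30pm → clear.
LAB2: ends 12:45pm at or before LAB6 starts 3:30pm → clear.
LAB3: ends 12:30pm at or before LAB6 starts 3:30pm → clear.
LAB5: starts 5:45pm at or after LAB6 ends 4:45pm → clear.
LAB4: starts 7:00pm at or after LAB6 ends 4:45pm → clear.

Yes — the slot is free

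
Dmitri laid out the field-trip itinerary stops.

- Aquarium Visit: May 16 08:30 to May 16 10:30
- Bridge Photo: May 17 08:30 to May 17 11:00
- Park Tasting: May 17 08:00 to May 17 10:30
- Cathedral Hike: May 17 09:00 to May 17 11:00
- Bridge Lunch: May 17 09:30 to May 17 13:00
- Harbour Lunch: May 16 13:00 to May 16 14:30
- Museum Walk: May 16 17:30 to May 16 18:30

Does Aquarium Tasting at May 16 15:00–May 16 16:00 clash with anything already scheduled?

No — it doesn't clash with anything

Aquarium Visit: ends May 16 10:30 at or before Aquarium Tasting starts May 16 15:00 → clear.
Harbour Lunch: ends May 16 14:30 at or before Aquarium Tasting starts May 16 15:00 → clear.
Museum Walk: starts May 16 17:30 at or after Aquarium Tasting ends May 16 16:00 → clear.
Park Tasting: starts May 17 08:00 at or after Aquarium Tasting ends May 16 16:00 → clear.
Bridge Photo: starts May 17 08:30 at or after Aquarium Tasting ends May 16 16:00 → clear.
Cathedral Hike: starts May 17 09:00 at or after Aquarium Tasting ends May 16 16:00 → clear.
Bridge Lunch: starts May 17 09:30 at or after Aquarium Tasting ends May 16 16:00 → clear.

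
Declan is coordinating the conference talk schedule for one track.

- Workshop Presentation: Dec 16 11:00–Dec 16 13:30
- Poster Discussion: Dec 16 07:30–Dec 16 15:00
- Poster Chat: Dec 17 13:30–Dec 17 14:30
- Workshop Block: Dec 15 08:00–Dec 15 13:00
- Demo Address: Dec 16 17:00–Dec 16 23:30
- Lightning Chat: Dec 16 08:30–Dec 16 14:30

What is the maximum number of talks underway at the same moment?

Walk through starts and ends in time order (an end at T is processed before a start at T):
Dec 15 08:00 start Workshop Block → 1
Dec 15 13:00 end Workshop Block → 0
Dec 16 07:30 start Poster Discussion → 1
Dec 16 08:30 start Lightning Chat → 2
Dec 16 11:00 start Workshop Presentation → 3
Dec 16 13:30 end Workshop Presentation → 2
Dec 16 14:30 end Lightning Chat → 1
Dec 16 15:00 end Poster Discussion → 0
Dec 16 17:00 start Demo Address → 1
Dec 16 23:30 end Demo Address → 0
Dec 17 13:30 start Poster Chat → 1
Dec 17 14:30 end Poster Chat → 0
Peak is 3, at Dec 16 11:00 (Lightning Chat, Poster Discussion, Workshop Presentation).

3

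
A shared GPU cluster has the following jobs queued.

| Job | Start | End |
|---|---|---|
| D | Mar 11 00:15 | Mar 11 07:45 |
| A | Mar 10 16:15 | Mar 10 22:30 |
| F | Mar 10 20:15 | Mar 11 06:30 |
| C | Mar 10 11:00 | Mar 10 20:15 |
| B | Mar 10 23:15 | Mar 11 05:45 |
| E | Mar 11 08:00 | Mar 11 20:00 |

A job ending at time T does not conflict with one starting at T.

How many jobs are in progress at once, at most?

Sort all start/end points and keep a running count:
Mar 10 11:00 start C → 1
Mar 10 16:15 start A → 2
Mar 10 20:15 end C → 1
Mar 10 20:15 start F → 2
Mar 10 22:30 end A → 1
Mar 10 23:15 start B → 2
Mar 11 00:15 start D → 3
Mar 11 05:45 end B → 2
Mar 11 06:30 end F → 1
Mar 11 07:45 end D → 0
Mar 11 08:00 start E → 1
Mar 11 20:00 end E → 0
Peak is 3, at Mar 11 00:15 (B, D, F).

3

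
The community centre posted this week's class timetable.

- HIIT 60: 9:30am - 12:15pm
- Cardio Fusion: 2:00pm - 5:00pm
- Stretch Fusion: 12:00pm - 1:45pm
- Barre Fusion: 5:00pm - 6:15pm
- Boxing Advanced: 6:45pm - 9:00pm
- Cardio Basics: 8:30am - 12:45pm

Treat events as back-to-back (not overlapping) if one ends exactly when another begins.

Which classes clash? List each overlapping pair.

Cardio Basics & HIIT 60, Cardio Basics & Stretch Fusion, HIIT 60 & Stretch Fusion

Sorted by start: Cardio Basics, HIIT 60, Stretch Fusion, Cardio Fusion, Barre Fusion, Boxing Advanced.
HIIT 60 starts before Cardio Basics ends → Cardio Basics and HIIT 60 overlap.
Stretch Fusion starts before Cardio Basics ends → Cardio Basics and Stretch Fusion overlap.
Cardio Fusion starts after Cardio Basics ends; Cardio Basics is clear from here.
Stretch Fusion starts before HIIT 60 ends → HIIT 60 and Stretch Fusion overlap.
Cardio Fusion starts after HIIT 60 ends; HIIT 60 is clear from here.
Cardio Fusion starts after Stretch Fusion ends; Stretch Fusion is clear from here.
Barre Fusion starts exactly when Cardio Fusion ends (back-to-back, no overlap); Cardio Fusion is clear from here.
Boxing Advanced starts after Barre Fusion ends.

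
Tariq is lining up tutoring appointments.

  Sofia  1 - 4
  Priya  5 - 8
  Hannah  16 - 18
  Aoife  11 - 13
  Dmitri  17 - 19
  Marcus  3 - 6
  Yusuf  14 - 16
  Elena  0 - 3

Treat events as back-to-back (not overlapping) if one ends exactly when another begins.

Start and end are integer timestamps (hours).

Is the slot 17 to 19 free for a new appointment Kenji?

No — it overlaps Dmitri, Hannah

Elena: ends 3 at or before Kenji starts 17 → clear.
Sofia: ends 4 at or before Kenji starts 17 → clear.
Marcus: ends 6 at or before Kenji starts 17 → clear.
Priya: ends 8 at or before Kenji starts 17 → clear.
Aoife: ends 13 at or before Kenji starts 17 → clear.
Yusuf: ends 16 at or before Kenji starts 17 → clear.
Hannah: starts 16 before Kenji ends 19, and ends 18 after Kenji starts 17 → overlap.
Dmitri: starts 17 before Kenji ends 19, and ends 19 after Kenji starts 17 → overlap.
Kenji overlaps Hannah, Dmitri.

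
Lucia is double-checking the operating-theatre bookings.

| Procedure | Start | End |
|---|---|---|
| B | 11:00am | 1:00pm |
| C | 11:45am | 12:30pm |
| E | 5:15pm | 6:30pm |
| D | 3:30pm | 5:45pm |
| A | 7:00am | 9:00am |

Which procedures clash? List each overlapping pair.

B & C, D & E

Sorted by start: A, B, C, D, E.
B starts after A ends, so A has no further overlaps.
C starts before B ends → B and C overlap.
D starts after B ends, so B has no further overlaps.
D starts after C ends, so C has no further overlaps.
E starts before D ends → D and E overlap.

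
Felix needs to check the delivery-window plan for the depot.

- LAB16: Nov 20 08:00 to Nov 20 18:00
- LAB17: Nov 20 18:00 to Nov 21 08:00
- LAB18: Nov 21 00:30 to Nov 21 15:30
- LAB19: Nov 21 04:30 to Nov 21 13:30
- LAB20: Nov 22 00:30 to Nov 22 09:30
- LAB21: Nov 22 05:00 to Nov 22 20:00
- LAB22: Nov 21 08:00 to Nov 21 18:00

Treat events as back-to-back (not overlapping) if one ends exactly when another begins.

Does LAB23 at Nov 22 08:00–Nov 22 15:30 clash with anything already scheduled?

LAB16: ends Nov 20 18:00 at or before LAB23 starts Nov 22 08:00 → clear.
LAB17: ends Nov 21 08:00 at or before LAB23 starts Nov 22 08:00 → clear.
LAB18: ends Nov 21 15:30 at or before LAB23 starts Nov 22 08:00 → clear.
LAB19: ends Nov 21 13:30 at or before LAB23 starts Nov 22 08:00 → clear.
LAB22: ends Nov 21 18:00 at or before LAB23 starts Nov 22 08:00 → clear.
LAB20: starts Nov 22 00:30 before LAB23 ends Nov 22 15:30, and ends Nov 22 09:30 after LAB23 starts Nov 22 08:00 → overlap.
LAB21: starts Nov 22 05:00 before LAB23 ends Nov 22 15:30, and ends Nov 22 20:00 after LAB23 starts Nov 22 08:00 → overlap.
LAB23 overlaps LAB20, LAB21.

Yes — it overlaps LAB20, LAB21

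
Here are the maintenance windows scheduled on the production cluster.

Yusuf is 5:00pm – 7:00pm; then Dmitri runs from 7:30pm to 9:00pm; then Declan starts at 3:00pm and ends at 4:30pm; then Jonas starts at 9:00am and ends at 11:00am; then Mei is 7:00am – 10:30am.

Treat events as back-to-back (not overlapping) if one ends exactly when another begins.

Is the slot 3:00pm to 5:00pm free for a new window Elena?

Mei: ends 10:30am at or before Elena starts 3:00pm → clear.
Jonas: ends 11:00am at or before Elena starts 3:00pm → clear.
Declan: starts 3:00pm before Elena ends 5:00pm, and ends 4:30pm after Elena starts 3:00pm → overlap.
Yusuf: starts 5:00pm at or after Elena ends 5:00pm → clear.
Dmitri: starts 7:30pm at or after Elena ends 5:00pm → clear.
Elena overlaps Declan.

No — it overlaps Declan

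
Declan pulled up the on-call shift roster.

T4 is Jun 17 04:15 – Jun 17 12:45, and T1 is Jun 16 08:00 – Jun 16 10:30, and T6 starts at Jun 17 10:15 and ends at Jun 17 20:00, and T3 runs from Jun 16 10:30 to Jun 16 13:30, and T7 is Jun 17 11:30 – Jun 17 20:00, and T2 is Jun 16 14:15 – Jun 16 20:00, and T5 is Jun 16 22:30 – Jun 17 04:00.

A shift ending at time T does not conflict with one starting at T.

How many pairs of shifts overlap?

Sorted by start: T1, T3, T2, T5, T4, T6, T7.
T3 starts exactly when T1 ends (back-to-back, no overlap), so T1 has no further overlaps.
T2 starts after T3 ends, so T3 has no further overlaps.
T5 starts after T2 ends, so T2 has no further overlaps.
T4 starts after T5 ends, so T5 has no further overlaps.
T6 starts before T4 ends → T4 and T6 overlap.
T7 starts before T4 ends → T4 and T7 overlap.
T7 starts before T6 ends → T6 and T7 overlap.
Overlapping pairs: T4 & T6, T4 & T7, T6 & T7 — 3 in total.

3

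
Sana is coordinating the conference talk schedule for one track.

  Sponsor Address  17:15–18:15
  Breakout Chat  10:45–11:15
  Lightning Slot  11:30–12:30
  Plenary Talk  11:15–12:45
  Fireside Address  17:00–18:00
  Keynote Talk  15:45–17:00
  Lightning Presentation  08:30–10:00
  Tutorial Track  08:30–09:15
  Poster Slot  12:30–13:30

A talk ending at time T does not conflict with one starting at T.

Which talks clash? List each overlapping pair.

Sorted by start: Tutorial Track, Lightning Presentation, Breakout Chat, Plenary Talk, Lightning Slot, Poster Slot, Keynote Talk, Fireside Address, Sponsor Address.
Lightning Presentation starts before Tutorial Track ends → Tutorial Track and Lightning Presentation overlap.
Breakout Chat starts after Tutorial Track ends, so nothing later overlaps Tutorial Track either.
Breakout Chat starts after Lightning Presentation ends, so nothing later overlaps Lightning Presentation either.
Plenary Talk starts exactly when Breakout Chat ends (back-to-back, no overlap), so nothing later overlaps Breakout Chat either.
Lightning Slot starts before Plenary Talk ends → Plenary Talk and Lightning Slot overlap.
Poster Slot starts before Plenary Talk ends → Plenary Talk and Poster Slot overlap.
Keynote Talk starts after Plenary Talk ends, so nothing later overlaps Plenary Talk either.
Poster Slot starts exactly when Lightning Slot ends (back-to-back, no overlap), so nothing later overlaps Lightning Slot either.
Keynote Talk starts after Poster Slot ends, so nothing later overlaps Poster Slot either.
Fireside Address starts exactly when Keynote Talk ends (back-to-back, no overlap), so nothing later overlaps Keynote Talk either.
Sponsor Address starts before Fireside Address ends → Fireside Address and Sponsor Address overlap.

Fireside Address & Sponsor Address, Lightning Presentation & Tutorial Track, Lightning Slot & Plenary Talk, Plenary Talk & Poster Slot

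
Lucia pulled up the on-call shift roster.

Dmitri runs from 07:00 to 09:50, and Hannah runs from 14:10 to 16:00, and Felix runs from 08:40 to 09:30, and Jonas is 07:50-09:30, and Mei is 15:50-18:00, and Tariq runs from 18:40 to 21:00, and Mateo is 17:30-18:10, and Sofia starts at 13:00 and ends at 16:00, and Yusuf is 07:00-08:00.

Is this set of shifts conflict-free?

No

Two intervals overlap when each starts before the other ends.
Sorted by start: Yusuf, Dmitri, Jonas, Felix, Sofia, Hannah, Mei, Mateo, Tariq.
Dmitri starts before Yusuf ends → Yusuf and Dmitri overlap.
That's a conflict, so the schedule is not conflict-free.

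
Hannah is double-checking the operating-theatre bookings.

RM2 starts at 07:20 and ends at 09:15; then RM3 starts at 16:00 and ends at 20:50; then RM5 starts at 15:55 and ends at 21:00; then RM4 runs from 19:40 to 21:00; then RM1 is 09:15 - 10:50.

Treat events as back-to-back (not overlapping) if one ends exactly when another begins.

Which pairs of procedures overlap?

RM3 & RM4, RM3 & RM5, RM4 & RM5

Sorted by start: RM2, RM1, RM5, RM3, RM4.
RM1 starts exactly when RM2 ends (back-to-back, no overlap), so nothing later overlaps RM2 either.
RM5 starts after RM1 ends, so nothing later overlaps RM1 either.
RM3 starts before RM5 ends → RM5 and RM3 overlap.
RM4 starts before RM5 ends → RM5 and RM4 overlap.
RM4 starts before RM3 ends → RM3 and RM4 overlap.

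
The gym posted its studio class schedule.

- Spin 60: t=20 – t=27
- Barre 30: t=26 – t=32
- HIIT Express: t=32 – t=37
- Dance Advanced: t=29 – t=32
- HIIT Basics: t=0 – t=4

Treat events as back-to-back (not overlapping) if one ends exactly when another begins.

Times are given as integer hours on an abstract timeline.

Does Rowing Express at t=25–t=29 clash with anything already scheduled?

HIIT Basics: ends t=4 at or before Rowing Express starts t=25 → clear.
Spin 60: starts t=20 before Rowing Express ends t=29, and ends t=27 after Rowing Express starts t=25 → overlap.
Barre 30: starts t=26 before Rowing Express ends t=29, and ends t=32 after Rowing Express starts t=25 → overlap.
Dance Advanced: starts t=29 at or after Rowing Express ends t=29 → clear.
HIIT Express: starts t=32 at or after Rowing Express ends t=29 → clear.
Rowing Express overlaps Spin 60, Barre 30.

Yes — it overlaps Barre 30, Spin 60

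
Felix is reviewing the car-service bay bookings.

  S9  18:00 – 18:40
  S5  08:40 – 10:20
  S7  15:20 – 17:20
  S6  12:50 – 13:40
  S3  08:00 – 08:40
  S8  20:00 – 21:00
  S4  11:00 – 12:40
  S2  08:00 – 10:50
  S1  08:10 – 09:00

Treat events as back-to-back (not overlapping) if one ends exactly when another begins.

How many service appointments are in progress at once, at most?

Sort all start/end points and keep a running count:
08:00 start S2 → 1
08:00 start S3 → 2
08:10 start S1 → 3
08:40 end S3 → 2
08:40 start S5 → 3
09:00 end S1 → 2
10:20 end S5 → 1
10:50 end S2 → 0
11:00 start S4 → 1
12:40 end S4 → 0
12:50 start S6 → 1
13:40 end S6 → 0
15:20 start S7 → 1
17:20 end S7 → 0
18:00 start S9 → 1
18:40 end S9 → 0
20:00 start S8 → 1
21:00 end S8 → 0
Peak is 3, at 08:10 (S1, S2, S3).

3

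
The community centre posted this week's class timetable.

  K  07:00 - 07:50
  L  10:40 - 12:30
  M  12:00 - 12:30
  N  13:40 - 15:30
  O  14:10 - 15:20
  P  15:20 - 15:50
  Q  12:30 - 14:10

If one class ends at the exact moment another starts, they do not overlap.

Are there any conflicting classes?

Yes

Two intervals overlap when each starts before the other ends.
Sorted by start: K, L, M, Q, N, O, P.
L starts after K ends, so K has no further overlaps.
M starts before L ends → L and M overlap.
That's a conflict, so the schedule is not conflict-free.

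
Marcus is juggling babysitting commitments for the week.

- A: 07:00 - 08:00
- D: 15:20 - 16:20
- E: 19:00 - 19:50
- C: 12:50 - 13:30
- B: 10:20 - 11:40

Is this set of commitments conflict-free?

Sorted by start: A, B, C, D, E.
B starts after A ends, so nothing later overlaps A either.
C starts after B ends, so nothing later overlaps B either.
D starts after C ends, so nothing later overlaps C either.
E starts after D ends.
Every pair is clear; the schedule has no overlaps.

Yes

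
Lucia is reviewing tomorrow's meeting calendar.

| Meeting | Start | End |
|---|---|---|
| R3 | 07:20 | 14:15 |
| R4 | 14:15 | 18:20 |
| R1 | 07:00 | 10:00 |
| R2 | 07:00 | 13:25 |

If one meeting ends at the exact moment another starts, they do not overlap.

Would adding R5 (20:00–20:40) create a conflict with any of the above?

No — it doesn't clash with anything

R1: ends 10:00 at or before R5 starts 20:00 → clear.
R2: ends 13:25 at or before R5 starts 20:00 → clear.
R3: ends 14:15 at or before R5 starts 20:00 → clear.
R4: ends 18:20 at or before R5 starts 20:00 → clear.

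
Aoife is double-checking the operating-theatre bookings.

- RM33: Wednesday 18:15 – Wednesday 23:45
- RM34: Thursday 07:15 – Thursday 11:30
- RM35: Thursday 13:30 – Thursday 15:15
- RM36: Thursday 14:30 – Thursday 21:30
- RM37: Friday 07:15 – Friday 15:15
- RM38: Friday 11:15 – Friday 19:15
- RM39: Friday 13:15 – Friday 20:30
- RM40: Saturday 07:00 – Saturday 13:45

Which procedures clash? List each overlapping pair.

RM35 & RM36, RM37 & RM38, RM37 & RM39, RM38 & RM39

Two intervals overlap when each starts before the other ends.
Sorted by start: RM33, RM34, RM35, RM36, RM37, RM38, RM39, RM40.
RM34 starts after RM33 ends, so nothing later overlaps RM33 either.
RM35 starts after RM34 ends, so nothing later overlaps RM34 either.
RM36 starts before RM35 ends → RM35 and RM36 overlap.
RM37 starts after RM35 ends, so nothing later overlaps RM35 either.
RM37 starts after RM36 ends, so nothing later overlaps RM36 either.
RM38 starts before RM37 ends → RM37 and RM38 overlap.
RM39 starts before RM37 ends → RM37 and RM39 overlap.
RM40 starts after RM37 ends.
RM39 starts before RM38 ends → RM38 and RM39 overlap.
RM40 starts after RM38 ends.
RM40 starts after RM39 ends.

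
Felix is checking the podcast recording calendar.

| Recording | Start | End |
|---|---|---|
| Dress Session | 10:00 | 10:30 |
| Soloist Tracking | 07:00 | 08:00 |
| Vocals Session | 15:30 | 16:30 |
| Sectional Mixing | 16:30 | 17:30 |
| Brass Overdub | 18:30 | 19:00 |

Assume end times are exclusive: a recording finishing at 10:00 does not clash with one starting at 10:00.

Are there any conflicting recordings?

No

Sorted by start: Soloist Tracking, Dress Session, Vocals Session, Sectional Mixing, Brass Overdub.
Dress Session starts after Soloist Tracking ends, so Soloist Tracking has no further overlaps.
Vocals Session starts after Dress Session ends, so Dress Session has no further overlaps.
Sectional Mixing starts exactly when Vocals Session ends (back-to-back, no overlap), so Vocals Session has no further overlaps.
Brass Overdub starts after Sectional Mixing ends.
Every pair is clear; the schedule has no overlaps.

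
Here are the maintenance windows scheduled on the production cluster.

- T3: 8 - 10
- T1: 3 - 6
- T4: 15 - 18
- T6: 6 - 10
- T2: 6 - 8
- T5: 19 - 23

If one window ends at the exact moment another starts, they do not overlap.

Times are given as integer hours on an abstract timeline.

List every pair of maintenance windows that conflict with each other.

T2 & T6, T3 & T6

Sorted by start: T1, T2, T6, T3, T4, T5.
T2 starts exactly when T1 ends (back-to-back, no overlap); T1 is clear from here.
T6 starts before T2 ends → T2 and T6 overlap.
T3 starts exactly when T2 ends (back-to-back, no overlap); T2 is clear from here.
T3 starts before T6 ends → T6 and T3 overlap.
T4 starts after T6 ends; T6 is clear from here.
T4 starts after T3 ends; T3 is clear from here.
T5 starts after T4 ends.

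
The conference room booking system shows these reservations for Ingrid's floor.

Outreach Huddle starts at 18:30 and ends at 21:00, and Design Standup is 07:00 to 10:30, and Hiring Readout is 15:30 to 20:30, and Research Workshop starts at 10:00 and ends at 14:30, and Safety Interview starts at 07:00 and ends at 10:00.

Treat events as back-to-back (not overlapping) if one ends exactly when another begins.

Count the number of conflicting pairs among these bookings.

Sorted by start: Design Standup, Safety Interview, Research Workshop, Hiring Readout, Outreach Huddle.
Safety Interview starts before Design Standup ends → Design Standup and Safety Interview overlap.
Research Workshop starts before Design Standup ends → Design Standup and Research Workshop overlap.
Hiring Readout starts after Design Standup ends, so Design Standup has no further overlaps.
Research Workshop starts exactly when Safety Interview ends (back-to-back, no overlap), so Safety Interview has no further overlaps.
Hiring Readout starts after Research Workshop ends, so Research Workshop has no further overlaps.
Outreach Huddle starts before Hiring Readout ends → Hiring Readout and Outreach Huddle overlap.
Overlapping pairs: Design Standup & Research Workshop, Design Standup & Safety Interview, Hiring Readout & Outreach Huddle — 3 in total.

3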